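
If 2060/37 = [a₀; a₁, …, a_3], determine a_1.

2060 = 55·37 + 25, so a_0 = 55
37 = 1·25 + 12, so a_1 = 1

1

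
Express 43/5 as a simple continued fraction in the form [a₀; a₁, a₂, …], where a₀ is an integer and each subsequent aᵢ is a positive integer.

[8; 1, 1, 2]

Apply division with remainder until the remainder is 0:
43 ÷ 5 → quotient 8, remainder 3
5 ÷ 3 → quotient 1, remainder 2
3 ÷ 2 → quotient 1, remainder 1
2 ÷ 1 → quotient 2, remainder 0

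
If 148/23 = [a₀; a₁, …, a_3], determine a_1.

Run the Euclidean algorithm, recording each quotient:
⌊148/23⌋ = 6, remainder 10
⌊23/10⌋ = 2, remainder 3

2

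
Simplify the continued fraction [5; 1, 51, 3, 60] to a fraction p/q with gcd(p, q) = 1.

Use the convergent recurrence hₖ = aₖ·hₖ₋₁ + hₖ₋₂ (and likewise for the denominators kₖ):
a_0 = 5: 5/1
a_1 = 1: 6/1
a_2 = 51: 311/52
a_3 = 3: 939/157
a_4 = 60: 56651/9472

56651/9472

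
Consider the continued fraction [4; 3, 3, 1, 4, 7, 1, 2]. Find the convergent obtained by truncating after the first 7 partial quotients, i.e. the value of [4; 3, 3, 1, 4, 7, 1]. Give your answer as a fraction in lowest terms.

2192/509

a_0 = 4: 4/1
a_1 = 3: 13/3
a_2 = 3: 43/10
a_3 = 1: 56/13
a_4 = 4: 267/62
a_5 = 7: 1925/447
a_6 = 1: 2192/509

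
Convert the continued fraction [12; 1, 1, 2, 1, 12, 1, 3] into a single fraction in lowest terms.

Build up convergents one term at a time:
a_0 = 12: 12/1
a_1 = 1: 13/1
a_2 = 1: 25/2
a_3 = 2: 63/5
a_4 = 1: 88/7
a_5 = 12: 1119/89
a_6 = 1: 1207/96
a_7 = 3: 4740/377

4740/377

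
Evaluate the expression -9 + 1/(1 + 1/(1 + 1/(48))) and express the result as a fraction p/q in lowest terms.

-824/97

a_0 = -9: -9/1
a_1 = 1: -8/1
a_2 = 1: -17/2
a_3 = 48: -824/97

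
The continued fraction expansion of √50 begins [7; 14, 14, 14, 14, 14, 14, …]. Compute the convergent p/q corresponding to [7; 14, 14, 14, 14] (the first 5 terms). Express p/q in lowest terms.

Use the convergent recurrence hₖ = aₖ·hₖ₋₁ + hₖ₋₂ (and likewise for the denominators kₖ):
a_0 = 7: 7/1
a_1 = 14: 99/14
a_2 = 14: 1393/197
a_3 = 14: 19601/2772
a_4 = 14: 275807/39005

275807/39005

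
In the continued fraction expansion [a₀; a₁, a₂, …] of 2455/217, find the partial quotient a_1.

Apply division with remainder until the remainder is 0:
2455 = 11·217 + 68, so a_0 = 11
217 = 3·68 + 13, so a_1 = 3

3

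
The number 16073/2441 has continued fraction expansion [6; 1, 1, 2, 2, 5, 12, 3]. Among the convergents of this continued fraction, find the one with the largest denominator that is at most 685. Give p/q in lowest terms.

428/65

a_0 = 6: 6/1  (≤ bound)
a_1 = 1: 7/1  (≤ bound)
a_2 = 1: 13/2  (≤ bound)
a_3 = 2: 33/5  (≤ bound)
a_4 = 2: 79/12  (≤ bound)
a_5 = 5: 428/65  (≤ bound)
a_6 = 12: 5215/792  (> 685, stop)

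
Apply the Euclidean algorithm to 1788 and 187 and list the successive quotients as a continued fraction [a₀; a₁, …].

1788 = 9·187 + 105, so a_0 = 9
187 = 1·105 + 82, so a_1 = 1
105 = 1·82 + 23, so a_2 = 1
82 = 3·23 + 13, so a_3 = 3
23 = 1·13 + 10, so a_4 = 1
13 = 1·10 + 3, so a_5 = 1
10 = 3·3 + 1, so a_6 = 3
3 = 3·1 + 0, so a_7 = 3

[9; 1, 1, 3, 1, 1, 3, 3]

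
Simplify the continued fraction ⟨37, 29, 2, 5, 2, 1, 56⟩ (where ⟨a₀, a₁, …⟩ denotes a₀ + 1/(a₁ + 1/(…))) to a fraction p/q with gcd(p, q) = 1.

2164375/58443

Work from the innermost term outward:
Start with 56.
1 + 1/(56/1) = 1 + 1/56 = 57/56
2 + 1/(57/56) = 2 + 56/57 = 170/57
5 + 1/(170/57) = 5 + 57/170 = 907/170
2 + 1/(907/170) = 2 + 170/907 = 1984/907
29 + 1/(1984/907) = 29 + 907/1984 = 58443/1984
37 + 1/(58443/1984) = 37 + 1984/58443 = 2164375/58443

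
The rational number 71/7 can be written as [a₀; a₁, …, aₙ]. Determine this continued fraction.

[10; 7]

71 ÷ 7 → quotient 10, remainder 1
7 ÷ 1 → quotient 7, remainder 0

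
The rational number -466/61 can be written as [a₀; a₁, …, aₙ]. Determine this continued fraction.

-466 ÷ 61 → quotient -8, remainder 22
61 ÷ 22 → quotient 2, remainder 17
22 ÷ 17 → quotient 1, remainder 5
17 ÷ 5 → quotient 3, remainder 2
5 ÷ 2 → quotient 2, remainder 1
2 ÷ 1 → quotient 2, remainder 0

[-8; 2, 1, 3, 2, 2]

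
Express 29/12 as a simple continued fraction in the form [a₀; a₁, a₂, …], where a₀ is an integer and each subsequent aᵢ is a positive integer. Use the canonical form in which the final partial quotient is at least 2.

Run the Euclidean algorithm, recording each quotient:
29 = 2·12 + 5, so a_0 = 2
12 = 2·5 + 2, so a_1 = 2
5 = 2·2 + 1, so a_2 = 2
2 = 2·1 + 0, so a_3 = 2

[2; 2, 2, 2]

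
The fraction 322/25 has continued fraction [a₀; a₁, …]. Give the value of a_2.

322 = 12·25 + 22, so a_0 = 12
25 = 1·22 + 3, so a_1 = 1
22 = 7·3 + 1, so a_2 = 7

7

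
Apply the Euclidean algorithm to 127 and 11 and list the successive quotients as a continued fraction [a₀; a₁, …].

127 = 11·11 + 6, so a_0 = 11
11 = 1·6 + 5, so a_1 = 1
6 = 1·5 + 1, so a_2 = 1
5 = 5·1 + 0, so a_3 = 5

[11; 1, 1, 5]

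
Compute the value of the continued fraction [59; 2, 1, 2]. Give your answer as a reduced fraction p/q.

475/8

Start with 2.
1 + 1/(2/1) = 1 + 1/2 = 3/2
2 + 1/(3/2) = 2 + 2/3 = 8/3
59 + 1/(8/3) = 59 + 3/8 = 475/8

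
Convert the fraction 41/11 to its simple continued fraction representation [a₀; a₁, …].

[3; 1, 2, 1, 2]

Apply division with remainder until the remainder is 0:
⌊41/11⌋ = 3, remainder 8
⌊11/8⌋ = 1, remainder 3
⌊8/3⌋ = 2, remainder 2
⌊3/2⌋ = 1, remainder 1
⌊2/1⌋ = 2, remainder 0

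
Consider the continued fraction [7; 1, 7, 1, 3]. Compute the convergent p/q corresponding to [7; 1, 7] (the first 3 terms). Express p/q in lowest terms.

Start with 7.
1 + 1/(7/1) = 1 + 1/7 = 8/7
7 + 1/(8/7) = 7 + 7/8 = 63/8

63/8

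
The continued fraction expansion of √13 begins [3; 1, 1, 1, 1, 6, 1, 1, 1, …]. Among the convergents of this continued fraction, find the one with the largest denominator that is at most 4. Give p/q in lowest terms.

11/3

a_0 = 3: 3/1  (≤ bound)
a_1 = 1: 4/1  (≤ bound)
a_2 = 1: 7/2  (≤ bound)
a_3 = 1: 11/3  (≤ bound)
a_4 = 1: 18/5  (> 4, stop)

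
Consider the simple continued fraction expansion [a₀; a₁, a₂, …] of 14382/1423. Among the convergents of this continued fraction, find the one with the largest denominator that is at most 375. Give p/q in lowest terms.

1041/103

a_0 = 10: 10/1  (≤ bound)
a_1 = 9: 91/9  (≤ bound)
a_2 = 2: 192/19  (≤ bound)
a_3 = 1: 283/28  (≤ bound)
a_4 = 3: 1041/103  (≤ bound)
a_5 = 4: 4447/440  (> 375, stop)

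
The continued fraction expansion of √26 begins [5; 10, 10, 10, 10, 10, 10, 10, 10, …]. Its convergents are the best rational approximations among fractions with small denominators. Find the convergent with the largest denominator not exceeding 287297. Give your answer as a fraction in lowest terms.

a_0 = 5: 5/1  (≤ bound)
a_1 = 10: 51/10  (≤ bound)
a_2 = 10: 515/101  (≤ bound)
a_3 = 10: 5201/1020  (≤ bound)
a_4 = 10: 52525/10301  (≤ bound)
a_5 = 10: 530451/104030  (≤ bound)
a_6 = 10: 5357035/1050601  (> 287297, stop)

530451/104030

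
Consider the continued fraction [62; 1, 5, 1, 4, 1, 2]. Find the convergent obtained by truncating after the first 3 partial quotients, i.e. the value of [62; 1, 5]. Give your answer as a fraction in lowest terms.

377/6

Build up convergents one term at a time:
a_0 = 62: 62/1
a_1 = 1: 63/1
a_2 = 5: 377/6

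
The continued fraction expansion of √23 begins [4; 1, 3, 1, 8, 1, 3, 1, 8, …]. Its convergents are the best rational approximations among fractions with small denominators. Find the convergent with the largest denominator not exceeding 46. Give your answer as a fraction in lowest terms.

211/44

a_0 = 4: 4/1  (≤ bound)
a_1 = 1: 5/1  (≤ bound)
a_2 = 3: 19/4  (≤ bound)
a_3 = 1: 24/5  (≤ bound)
a_4 = 8: 211/44  (≤ bound)
a_5 = 1: 235/49  (> 46, stop)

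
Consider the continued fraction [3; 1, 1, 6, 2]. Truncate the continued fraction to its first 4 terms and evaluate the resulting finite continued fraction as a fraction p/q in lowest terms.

46/13

Build up convergents one term at a time:
a_0 = 3: 3/1
a_1 = 1: 4/1
a_2 = 1: 7/2
a_3 = 6: 46/13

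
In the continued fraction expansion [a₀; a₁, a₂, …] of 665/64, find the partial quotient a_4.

3

665 ÷ 64 → quotient 10, remainder 25
64 ÷ 25 → quotient 2, remainder 14
25 ÷ 14 → quotient 1, remainder 11
14 ÷ 11 → quotient 1, remainder 3
11 ÷ 3 → quotient 3, remainder 2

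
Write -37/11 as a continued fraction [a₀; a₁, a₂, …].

Apply division with remainder until the remainder is 0:
⌊-37/11⌋ = -4, remainder 7
⌊11/7⌋ = 1, remainder 4
⌊7/4⌋ = 1, remainder 3
⌊4/3⌋ = 1, remainder 1
⌊3/1⌋ = 3, remainder 0

[-4; 1, 1, 1, 3]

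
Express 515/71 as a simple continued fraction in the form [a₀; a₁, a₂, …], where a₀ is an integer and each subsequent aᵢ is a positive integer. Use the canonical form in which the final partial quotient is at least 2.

515 = 7·71 + 18, so a_0 = 7
71 = 3·18 + 17, so a_1 = 3
18 = 1·17 + 1, so a_2 = 1
17 = 17·1 + 0, so a_3 = 17

[7; 3, 1, 17]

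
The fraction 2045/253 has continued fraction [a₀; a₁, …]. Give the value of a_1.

⌊2045/253⌋ = 8, remainder 21
⌊253/21⌋ = 12, remainder 1

12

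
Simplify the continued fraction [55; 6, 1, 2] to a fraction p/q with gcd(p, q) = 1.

1103/20

Start with 2.
1 + 1/(2/1) = 1 + 1/2 = 3/2
6 + 1/(3/2) = 6 + 2/3 = 20/3
55 + 1/(20/3) = 55 + 3/20 = 1103/20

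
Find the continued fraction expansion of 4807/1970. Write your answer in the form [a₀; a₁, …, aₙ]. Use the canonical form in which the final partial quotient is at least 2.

[2; 2, 3, 1, 2, 15, 2, 2]

4807 = 2·1970 + 867, so a_0 = 2
1970 = 2·867 + 236, so a_1 = 2
867 = 3·236 + 159, so a_2 = 3
236 = 1·159 + 77, so a_3 = 1
159 = 2·77 + 5, so a_4 = 2
77 = 15·5 + 2, so a_5 = 15
5 = 2·2 + 1, so a_6 = 2
2 = 2·1 + 0, so a_7 = 2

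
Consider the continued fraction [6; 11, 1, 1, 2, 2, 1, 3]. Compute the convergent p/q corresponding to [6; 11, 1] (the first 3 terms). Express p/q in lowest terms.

73/12

Start with 1.
11 + 1/(1/1) = 11 + 1/1 = 12/1
6 + 1/(12/1) = 6 + 1/12 = 73/12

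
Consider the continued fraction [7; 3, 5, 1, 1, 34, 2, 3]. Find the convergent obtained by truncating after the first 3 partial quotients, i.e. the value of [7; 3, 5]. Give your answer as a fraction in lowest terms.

a_0 = 7: 7/1
a_1 = 3: 22/3
a_2 = 5: 117/16

117/16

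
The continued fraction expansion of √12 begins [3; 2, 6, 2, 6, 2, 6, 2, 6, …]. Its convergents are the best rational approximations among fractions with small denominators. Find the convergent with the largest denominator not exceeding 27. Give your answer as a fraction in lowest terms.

45/13

List convergents until the denominator exceeds the bound:
a_0 = 3: 3/1  (≤ bound)
a_1 = 2: 7/2  (≤ bound)
a_2 = 6: 45/13  (≤ bound)
a_3 = 2: 97/28  (> 27, stop)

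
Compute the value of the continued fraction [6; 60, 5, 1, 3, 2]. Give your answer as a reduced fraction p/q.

a_0 = 6: 6/1
a_1 = 60: 361/60
a_2 = 5: 1811/301
a_3 = 1: 2172/361
a_4 = 3: 8327/1384
a_5 = 2: 18826/3129

18826/3129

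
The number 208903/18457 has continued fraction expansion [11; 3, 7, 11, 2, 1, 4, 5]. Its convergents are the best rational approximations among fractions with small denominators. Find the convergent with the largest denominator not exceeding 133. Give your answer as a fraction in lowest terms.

249/22

a_0 = 11: 11/1  (≤ bound)
a_1 = 3: 34/3  (≤ bound)
a_2 = 7: 249/22  (≤ bound)
a_3 = 11: 2773/245  (> 133, stop)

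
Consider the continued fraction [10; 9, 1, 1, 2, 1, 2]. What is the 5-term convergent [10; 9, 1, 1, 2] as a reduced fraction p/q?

485/48

a_0 = 10: 10/1
a_1 = 9: 91/9
a_2 = 1: 101/10
a_3 = 1: 192/19
a_4 = 2: 485/48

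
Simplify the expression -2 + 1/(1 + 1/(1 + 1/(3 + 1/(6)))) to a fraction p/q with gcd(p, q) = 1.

Use the convergent recurrence hₖ = aₖ·hₖ₋₁ + hₖ₋₂ (and likewise for the denominators kₖ):
a_0 = -2: -2/1
a_1 = 1: -1/1
a_2 = 1: -3/2
a_3 = 3: -10/7
a_4 = 6: -63/44

-63/44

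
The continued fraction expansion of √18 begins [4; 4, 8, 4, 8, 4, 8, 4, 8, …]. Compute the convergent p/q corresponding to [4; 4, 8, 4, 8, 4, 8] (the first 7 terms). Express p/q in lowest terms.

161564/38081

Use the convergent recurrence hₖ = aₖ·hₖ₋₁ + hₖ₋₂ (and likewise for the denominators kₖ):
a_0 = 4: 4/1
a_1 = 4: 17/4
a_2 = 8: 140/33
a_3 = 4: 577/136
a_4 = 8: 4756/1121
a_5 = 4: 19601/4620
a_6 = 8: 161564/38081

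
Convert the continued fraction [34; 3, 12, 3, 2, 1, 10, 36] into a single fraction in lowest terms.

5023705/146359

Collapse the nested fraction from the inside out:
Start with 36.
10 + 1/(36/1) = 10 + 1/36 = 361/36
1 + 1/(361/36) = 1 + 36/361 = 397/361
2 + 1/(397/361) = 2 + 361/397 = 1155/397
3 + 1/(1155/397) = 3 + 397/1155 = 3862/1155
12 + 1/(3862/1155) = 12 + 1155/3862 = 47499/3862
3 + 1/(47499/3862) = 3 + 3862/47499 = 146359/47499
34 + 1/(146359/47499) = 34 + 47499/146359 = 5023705/146359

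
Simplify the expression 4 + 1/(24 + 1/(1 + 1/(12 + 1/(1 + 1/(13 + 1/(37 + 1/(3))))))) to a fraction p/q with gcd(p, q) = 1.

2203798/545479

Work from the innermost term outward:
Start with 3.
37 + 1/(3/1) = 37 + 1/3 = 112/3
13 + 1/(112/3) = 13 + 3/112 = 1459/112
1 + 1/(1459/112) = 1 + 112/1459 = 1571/1459
12 + 1/(1571/1459) = 12 + 1459/1571 = 20311/1571
1 + 1/(20311/1571) = 1 + 1571/20311 = 21882/20311
24 + 1/(21882/20311) = 24 + 20311/21882 = 545479/21882
4 + 1/(545479/21882) = 4 + 21882/545479 = 2203798/545479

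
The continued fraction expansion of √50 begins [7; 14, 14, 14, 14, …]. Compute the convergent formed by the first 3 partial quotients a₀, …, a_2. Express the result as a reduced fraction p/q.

1393/197

Start with 14.
14 + 1/(14/1) = 14 + 1/14 = 197/14
7 + 1/(197/14) = 7 + 14/197 = 1393/197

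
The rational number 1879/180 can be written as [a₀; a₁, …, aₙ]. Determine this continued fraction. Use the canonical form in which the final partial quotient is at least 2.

1879 = 10·180 + 79, so a_0 = 10
180 = 2·79 + 22, so a_1 = 2
79 = 3·22 + 13, so a_2 = 3
22 = 1·13 + 9, so a_3 = 1
13 = 1·9 + 4, so a_4 = 1
9 = 2·4 + 1, so a_5 = 2
4 = 4·1 + 0, so a_6 = 4

[10; 2, 3, 1, 1, 2, 4]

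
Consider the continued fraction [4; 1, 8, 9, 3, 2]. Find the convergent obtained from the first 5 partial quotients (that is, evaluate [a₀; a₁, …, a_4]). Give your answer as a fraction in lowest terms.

Build up convergents one term at a time:
a_0 = 4: 4/1
a_1 = 1: 5/1
a_2 = 8: 44/9
a_3 = 9: 401/82
a_4 = 3: 1247/255

1247/255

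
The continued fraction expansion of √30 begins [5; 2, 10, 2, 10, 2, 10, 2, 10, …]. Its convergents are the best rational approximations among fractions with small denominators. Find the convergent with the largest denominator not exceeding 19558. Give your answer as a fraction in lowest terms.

55435/10121

a_0 = 5: 5/1  (≤ bound)
a_1 = 2: 11/2  (≤ bound)
a_2 = 10: 115/21  (≤ bound)
a_3 = 2: 241/44  (≤ bound)
a_4 = 10: 2525/461  (≤ bound)
a_5 = 2: 5291/966  (≤ bound)
a_6 = 10: 55435/10121  (≤ bound)
a_7 = 2: 116161/21208  (> 19558, stop)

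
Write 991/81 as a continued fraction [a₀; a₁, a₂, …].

[12; 4, 3, 1, 4]

991 ÷ 81 → quotient 12, remainder 19
81 ÷ 19 → quotient 4, remainder 5
19 ÷ 5 → quotient 3, remainder 4
5 ÷ 4 → quotient 1, remainder 1
4 ÷ 1 → quotient 4, remainder 0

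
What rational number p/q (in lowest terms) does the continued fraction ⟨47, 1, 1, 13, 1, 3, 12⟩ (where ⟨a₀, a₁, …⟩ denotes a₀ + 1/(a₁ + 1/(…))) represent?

66382/1397

a_0 = 47: 47/1
a_1 = 1: 48/1
a_2 = 1: 95/2
a_3 = 13: 1283/27
a_4 = 1: 1378/29
a_5 = 3: 5417/114
a_6 = 12: 66382/1397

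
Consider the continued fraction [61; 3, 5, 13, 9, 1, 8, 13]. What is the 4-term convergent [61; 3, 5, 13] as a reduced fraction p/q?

12937/211

Starting at the tail and folding back:
Start with 13.
5 + 1/(13/1) = 5 + 1/13 = 66/13
3 + 1/(66/13) = 3 + 13/66 = 211/66
61 + 1/(211/66) = 61 + 66/211 = 12937/211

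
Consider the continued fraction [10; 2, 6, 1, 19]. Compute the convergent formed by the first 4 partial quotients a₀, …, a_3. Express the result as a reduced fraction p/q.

a_0 = 10: 10/1
a_1 = 2: 21/2
a_2 = 6: 136/13
a_3 = 1: 157/15

157/15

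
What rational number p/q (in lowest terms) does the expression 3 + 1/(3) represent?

a_0 = 3: 3/1
a_1 = 3: 10/3

10/3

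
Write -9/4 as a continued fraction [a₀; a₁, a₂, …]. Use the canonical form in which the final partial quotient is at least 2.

[-3; 1, 3]

Apply division with remainder until the remainder is 0:
-9 ÷ 4 → quotient -3, remainder 3
4 ÷ 3 → quotient 1, remainder 1
3 ÷ 1 → quotient 3, remainder 0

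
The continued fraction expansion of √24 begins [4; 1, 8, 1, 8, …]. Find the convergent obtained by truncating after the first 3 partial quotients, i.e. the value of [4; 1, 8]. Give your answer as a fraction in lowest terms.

Compute successive convergents:
a_0 = 4: 4/1
a_1 = 1: 5/1
a_2 = 8: 44/9

44/9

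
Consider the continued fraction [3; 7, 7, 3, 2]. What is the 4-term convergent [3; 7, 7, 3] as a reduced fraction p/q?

Compute successive convergents:
a_0 = 3: 3/1
a_1 = 7: 22/7
a_2 = 7: 157/50
a_3 = 3: 493/157

493/157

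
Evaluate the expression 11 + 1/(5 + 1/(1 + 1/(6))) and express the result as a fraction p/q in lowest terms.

458/41

Compute successive convergents:
a_0 = 11: 11/1
a_1 = 5: 56/5
a_2 = 1: 67/6
a_3 = 6: 458/41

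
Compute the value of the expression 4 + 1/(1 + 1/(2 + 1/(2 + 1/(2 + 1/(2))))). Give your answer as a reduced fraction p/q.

a_0 = 4: 4/1
a_1 = 1: 5/1
a_2 = 2: 14/3
a_3 = 2: 33/7
a_4 = 2: 80/17
a_5 = 2: 193/41

193/41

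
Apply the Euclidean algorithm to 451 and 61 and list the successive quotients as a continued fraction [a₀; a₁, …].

[7; 2, 1, 1, 5, 2]

451 = 7·61 + 24, so a_0 = 7
61 = 2·24 + 13, so a_1 = 2
24 = 1·13 + 11, so a_2 = 1
13 = 1·11 + 2, so a_3 = 1
11 = 5·2 + 1, so a_4 = 5
2 = 2·1 + 0, so a_5 = 2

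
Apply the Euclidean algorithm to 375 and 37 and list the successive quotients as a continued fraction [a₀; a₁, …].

[10; 7, 2, 2]

Run the Euclidean algorithm, recording each quotient:
⌊375/37⌋ = 10, remainder 5
⌊37/5⌋ = 7, remainder 2
⌊5/2⌋ = 2, remainder 1
⌊2/1⌋ = 2, remainder 0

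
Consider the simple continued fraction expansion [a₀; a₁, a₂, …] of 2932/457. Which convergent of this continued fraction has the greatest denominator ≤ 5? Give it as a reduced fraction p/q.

32/5

List convergents until the denominator exceeds the bound:
a_0 = 6: 6/1  (≤ bound)
a_1 = 2: 13/2  (≤ bound)
a_2 = 2: 32/5  (≤ bound)
a_3 = 2: 77/12  (> 5, stop)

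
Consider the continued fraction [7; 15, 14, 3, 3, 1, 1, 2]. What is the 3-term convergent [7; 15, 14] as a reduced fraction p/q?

Starting at the tail and folding back:
Start with 14.
15 + 1/(14/1) = 15 + 1/14 = 211/14
7 + 1/(211/14) = 7 + 14/211 = 1491/211

1491/211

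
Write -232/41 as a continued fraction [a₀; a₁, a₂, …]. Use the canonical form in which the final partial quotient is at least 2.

[-6; 2, 1, 13]

-232 = -6·41 + 14, so a_0 = -6
41 = 2·14 + 13, so a_1 = 2
14 = 1·13 + 1, so a_2 = 1
13 = 13·1 + 0, so a_3 = 13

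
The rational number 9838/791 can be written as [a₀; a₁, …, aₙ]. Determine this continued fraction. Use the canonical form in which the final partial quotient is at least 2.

[12; 2, 3, 2, 49]

Run the Euclidean algorithm, recording each quotient:
9838 ÷ 791 → quotient 12, remainder 346
791 ÷ 346 → quotient 2, remainder 99
346 ÷ 99 → quotient 3, remainder 49
99 ÷ 49 → quotient 2, remainder 1
49 ÷ 1 → quotient 49, remainder 0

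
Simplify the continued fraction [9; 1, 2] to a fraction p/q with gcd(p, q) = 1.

29/3

a_0 = 9: 9/1
a_1 = 1: 10/1
a_2 = 2: 29/3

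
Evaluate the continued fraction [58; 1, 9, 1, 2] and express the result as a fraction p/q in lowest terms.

a_0 = 58: 58/1
a_1 = 1: 59/1
a_2 = 9: 589/10
a_3 = 1: 648/11
a_4 = 2: 1885/32

1885/32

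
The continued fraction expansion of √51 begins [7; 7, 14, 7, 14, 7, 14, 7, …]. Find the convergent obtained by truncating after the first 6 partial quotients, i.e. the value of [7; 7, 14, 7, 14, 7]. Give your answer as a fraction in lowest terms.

499850/69993

Use the convergent recurrence hₖ = aₖ·hₖ₋₁ + hₖ₋₂ (and likewise for the denominators kₖ):
a_0 = 7: 7/1
a_1 = 7: 50/7
a_2 = 14: 707/99
a_3 = 7: 4999/700
a_4 = 14: 70693/9899
a_5 = 7: 499850/69993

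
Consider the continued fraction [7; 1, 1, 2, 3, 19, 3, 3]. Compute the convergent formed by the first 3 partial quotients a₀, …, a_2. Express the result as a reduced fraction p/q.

15/2

Build up convergents one term at a time:
a_0 = 7: 7/1
a_1 = 1: 8/1
a_2 = 1: 15/2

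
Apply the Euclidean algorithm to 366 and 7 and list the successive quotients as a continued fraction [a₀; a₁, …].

[52; 3, 2]

Run the Euclidean algorithm, recording each quotient:
366 = 52·7 + 2, so a_0 = 52
7 = 3·2 + 1, so a_1 = 3
2 = 2·1 + 0, so a_2 = 2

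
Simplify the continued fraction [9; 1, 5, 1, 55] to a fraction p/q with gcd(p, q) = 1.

Use the convergent recurrence hₖ = aₖ·hₖ₋₁ + hₖ₋₂ (and likewise for the denominators kₖ):
a_0 = 9: 9/1
a_1 = 1: 10/1
a_2 = 5: 59/6
a_3 = 1: 69/7
a_4 = 55: 3854/391

3854/391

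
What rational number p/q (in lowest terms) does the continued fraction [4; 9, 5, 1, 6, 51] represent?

Collapse the nested fraction from the inside out:
Start with 51.
6 + 1/(51/1) = 6 + 1/51 = 307/51
1 + 1/(307/51) = 1 + 51/307 = 358/307
5 + 1/(358/307) = 5 + 307/358 = 2097/358
9 + 1/(2097/358) = 9 + 358/2097 = 19231/2097
4 + 1/(19231/2097) = 4 + 2097/19231 = 79021/19231

79021/19231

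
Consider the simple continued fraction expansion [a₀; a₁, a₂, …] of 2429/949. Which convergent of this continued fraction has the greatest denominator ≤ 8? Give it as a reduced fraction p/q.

18/7

a_0 = 2: 2/1  (≤ bound)
a_1 = 1: 3/1  (≤ bound)
a_2 = 1: 5/2  (≤ bound)
a_3 = 3: 18/7  (≤ bound)
a_4 = 1: 23/9  (> 8, stop)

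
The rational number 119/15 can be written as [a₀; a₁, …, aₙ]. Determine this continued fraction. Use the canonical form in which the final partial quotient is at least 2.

Apply division with remainder until the remainder is 0:
119 ÷ 15 → quotient 7, remainder 14
15 ÷ 14 → quotient 1, remainder 1
14 ÷ 1 → quotient 14, remainder 0

[7; 1, 14]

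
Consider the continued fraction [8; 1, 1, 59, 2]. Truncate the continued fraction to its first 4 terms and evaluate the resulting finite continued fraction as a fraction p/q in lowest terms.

a_0 = 8: 8/1
a_1 = 1: 9/1
a_2 = 1: 17/2
a_3 = 59: 1012/119

1012/119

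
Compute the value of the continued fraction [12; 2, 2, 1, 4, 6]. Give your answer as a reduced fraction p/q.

Start with 6.
4 + 1/(6/1) = 4 + 1/6 = 25/6
1 + 1/(25/6) = 1 + 6/25 = 31/25
2 + 1/(31/25) = 2 + 25/31 = 87/31
2 + 1/(87/31) = 2 + 31/87 = 205/87
12 + 1/(205/87) = 12 + 87/205 = 2547/205

2547/205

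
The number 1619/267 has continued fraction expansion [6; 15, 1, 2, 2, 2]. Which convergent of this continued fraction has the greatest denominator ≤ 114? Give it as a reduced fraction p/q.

List convergents until the denominator exceeds the bound:
a_0 = 6: 6/1  (≤ bound)
a_1 = 15: 91/15  (≤ bound)
a_2 = 1: 97/16  (≤ bound)
a_3 = 2: 285/47  (≤ bound)
a_4 = 2: 667/110  (≤ bound)
a_5 = 2: 1619/267  (> 114, stop)

667/110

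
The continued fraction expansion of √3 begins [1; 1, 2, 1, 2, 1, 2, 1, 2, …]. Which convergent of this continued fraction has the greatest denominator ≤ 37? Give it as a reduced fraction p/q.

a_0 = 1: 1/1  (≤ bound)
a_1 = 1: 2/1  (≤ bound)
a_2 = 2: 5/3  (≤ bound)
a_3 = 1: 7/4  (≤ bound)
a_4 = 2: 19/11  (≤ bound)
a_5 = 1: 26/15  (≤ bound)
a_6 = 2: 71/41  (> 37, stop)

26/15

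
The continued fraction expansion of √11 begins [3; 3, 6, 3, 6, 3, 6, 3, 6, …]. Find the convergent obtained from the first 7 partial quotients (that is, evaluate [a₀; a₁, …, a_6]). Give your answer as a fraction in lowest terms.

Start with 6.
3 + 1/(6/1) = 3 + 1/6 = 19/6
6 + 1/(19/6) = 6 + 6/19 = 120/19
3 + 1/(120/19) = 3 + 19/120 = 379/120
6 + 1/(379/120) = 6 + 120/379 = 2394/379
3 + 1/(2394/379) = 3 + 379/2394 = 7561/2394
3 + 1/(7561/2394) = 3 + 2394/7561 = 25077/7561

25077/7561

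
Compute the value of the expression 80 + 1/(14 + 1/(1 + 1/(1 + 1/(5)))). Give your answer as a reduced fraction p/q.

12811/160

Work from the innermost term outward:
Start with 5.
1 + 1/(5/1) = 1 + 1/5 = 6/5
1 + 1/(6/5) = 1 + 5/6 = 11/6
14 + 1/(11/6) = 14 + 6/11 = 160/11
80 + 1/(160/11) = 80 + 11/160 = 12811/160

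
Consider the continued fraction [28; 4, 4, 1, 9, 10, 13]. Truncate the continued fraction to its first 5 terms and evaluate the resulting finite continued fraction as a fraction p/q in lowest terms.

5817/206

a_0 = 28: 28/1
a_1 = 4: 113/4
a_2 = 4: 480/17
a_3 = 1: 593/21
a_4 = 9: 5817/206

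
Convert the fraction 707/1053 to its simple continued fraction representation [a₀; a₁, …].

707 ÷ 1053 → quotient 0, remainder 707
1053 ÷ 707 → quotient 1, remainder 346
707 ÷ 346 → quotient 2, remainder 15
346 ÷ 15 → quotient 23, remainder 1
15 ÷ 1 → quotient 15, remainder 0

[0; 1, 2, 23, 15]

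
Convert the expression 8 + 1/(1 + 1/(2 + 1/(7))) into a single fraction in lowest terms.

191/22

Start with 7.
2 + 1/(7/1) = 2 + 1/7 = 15/7
1 + 1/(15/7) = 1 + 7/15 = 22/15
8 + 1/(22/15) = 8 + 15/22 = 191/22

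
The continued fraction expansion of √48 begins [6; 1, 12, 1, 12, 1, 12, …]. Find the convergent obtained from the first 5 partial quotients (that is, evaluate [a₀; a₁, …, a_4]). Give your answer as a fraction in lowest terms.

Work from the innermost term outward:
Start with 12.
1 + 1/(12/1) = 1 + 1/12 = 13/12
12 + 1/(13/12) = 12 + 12/13 = 168/13
1 + 1/(168/13) = 1 + 13/168 = 181/168
6 + 1/(181/168) = 6 + 168/181 = 1254/181

1254/181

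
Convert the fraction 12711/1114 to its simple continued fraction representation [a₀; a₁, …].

12711 = 11·1114 + 457, so a_0 = 11
1114 = 2·457 + 200, so a_1 = 2
457 = 2·200 + 57, so a_2 = 2
200 = 3·57 + 29, so a_3 = 3
57 = 1·29 + 28, so a_4 = 1
29 = 1·28 + 1, so a_5 = 1
28 = 28·1 + 0, so a_6 = 28

[11; 2, 2, 3, 1, 1, 28]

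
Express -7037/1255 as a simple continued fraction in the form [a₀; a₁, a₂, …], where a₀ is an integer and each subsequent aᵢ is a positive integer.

⌊-7037/1255⌋ = -6, remainder 493
⌊1255/493⌋ = 2, remainder 269
⌊493/269⌋ = 1, remainder 224
⌊269/224⌋ = 1, remainder 45
⌊224/45⌋ = 4, remainder 44
⌊45/44⌋ = 1, remainder 1
⌊44/1⌋ = 44, remainder 0

[-6; 2, 1, 1, 4, 1, 44]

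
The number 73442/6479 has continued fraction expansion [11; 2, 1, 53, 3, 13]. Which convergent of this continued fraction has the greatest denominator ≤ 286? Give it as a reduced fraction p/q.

List convergents until the denominator exceeds the bound:
a_0 = 11: 11/1  (≤ bound)
a_1 = 2: 23/2  (≤ bound)
a_2 = 1: 34/3  (≤ bound)
a_3 = 53: 1825/161  (≤ bound)
a_4 = 3: 5509/486  (> 286, stop)

1825/161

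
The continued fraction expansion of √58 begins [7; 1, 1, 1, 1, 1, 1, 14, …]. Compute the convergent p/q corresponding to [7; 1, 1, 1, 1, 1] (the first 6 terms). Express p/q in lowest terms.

61/8

a_0 = 7: 7/1
a_1 = 1: 8/1
a_2 = 1: 15/2
a_3 = 1: 23/3
a_4 = 1: 38/5
a_5 = 1: 61/8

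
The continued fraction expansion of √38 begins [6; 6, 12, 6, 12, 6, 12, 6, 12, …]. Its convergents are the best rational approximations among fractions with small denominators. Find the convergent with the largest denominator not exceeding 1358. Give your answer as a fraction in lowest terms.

a_0 = 6: 6/1  (≤ bound)
a_1 = 6: 37/6  (≤ bound)
a_2 = 12: 450/73  (≤ bound)
a_3 = 6: 2737/444  (≤ bound)
a_4 = 12: 33294/5401  (> 1358, stop)

2737/444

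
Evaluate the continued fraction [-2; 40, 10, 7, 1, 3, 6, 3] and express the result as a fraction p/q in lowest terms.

Start with 3.
6 + 1/(3/1) = 6 + 1/3 = 19/3
3 + 1/(19/3) = 3 + 3/19 = 60/19
1 + 1/(60/19) = 1 + 19/60 = 79/60
7 + 1/(79/60) = 7 + 60/79 = 613/79
10 + 1/(613/79) = 10 + 79/613 = 6209/613
40 + 1/(6209/613) = 40 + 613/6209 = 248973/6209
-2 + 1/(248973/6209) = -2 + 6209/248973 = -491737/248973

-491737/248973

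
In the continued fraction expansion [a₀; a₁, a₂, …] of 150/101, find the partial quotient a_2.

16

150 = 1·101 + 49, so a_0 = 1
101 = 2·49 + 3, so a_1 = 2
49 = 16·3 + 1, so a_2 = 16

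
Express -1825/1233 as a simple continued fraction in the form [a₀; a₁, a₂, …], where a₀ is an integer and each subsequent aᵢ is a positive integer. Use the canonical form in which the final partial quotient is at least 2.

[-2; 1, 1, 12, 12, 4]

⌊-1825/1233⌋ = -2, remainder 641
⌊1233/641⌋ = 1, remainder 592
⌊641/592⌋ = 1, remainder 49
⌊592/49⌋ = 12, remainder 4
⌊49/4⌋ = 12, remainder 1
⌊4/1⌋ = 4, remainder 0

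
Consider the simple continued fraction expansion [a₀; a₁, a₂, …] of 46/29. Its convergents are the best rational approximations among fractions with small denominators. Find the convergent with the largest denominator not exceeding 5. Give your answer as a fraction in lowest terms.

8/5

List convergents until the denominator exceeds the bound:
a_0 = 1: 1/1  (≤ bound)
a_1 = 1: 2/1  (≤ bound)
a_2 = 1: 3/2  (≤ bound)
a_3 = 2: 8/5  (≤ bound)
a_4 = 2: 19/12  (> 5, stop)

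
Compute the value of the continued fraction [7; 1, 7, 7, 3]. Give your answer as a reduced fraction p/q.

a_0 = 7: 7/1
a_1 = 1: 8/1
a_2 = 7: 63/8
a_3 = 7: 449/57
a_4 = 3: 1410/179

1410/179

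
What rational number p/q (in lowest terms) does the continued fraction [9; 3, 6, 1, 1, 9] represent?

Build up convergents one term at a time:
a_0 = 9: 9/1
a_1 = 3: 28/3
a_2 = 6: 177/19
a_3 = 1: 205/22
a_4 = 1: 382/41
a_5 = 9: 3643/391

3643/391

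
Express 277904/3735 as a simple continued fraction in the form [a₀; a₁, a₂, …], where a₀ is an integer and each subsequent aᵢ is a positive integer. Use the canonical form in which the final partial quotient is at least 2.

[74; 2, 2, 7, 14, 3, 2]

⌊277904/3735⌋ = 74, remainder 1514
⌊3735/1514⌋ = 2, remainder 707
⌊1514/707⌋ = 2, remainder 100
⌊707/100⌋ = 7, remainder 7
⌊100/7⌋ = 14, remainder 2
⌊7/2⌋ = 3, remainder 1
⌊2/1⌋ = 2, remainder 0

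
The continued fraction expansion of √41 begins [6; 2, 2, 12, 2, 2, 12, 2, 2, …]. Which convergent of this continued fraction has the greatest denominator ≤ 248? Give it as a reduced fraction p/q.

a_0 = 6: 6/1  (≤ bound)
a_1 = 2: 13/2  (≤ bound)
a_2 = 2: 32/5  (≤ bound)
a_3 = 12: 397/62  (≤ bound)
a_4 = 2: 826/129  (≤ bound)
a_5 = 2: 2049/320  (> 248, stop)

826/129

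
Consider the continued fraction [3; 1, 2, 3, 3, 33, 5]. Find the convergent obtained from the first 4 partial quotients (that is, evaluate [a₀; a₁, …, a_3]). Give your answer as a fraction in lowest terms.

37/10

a_0 = 3: 3/1
a_1 = 1: 4/1
a_2 = 2: 11/3
a_3 = 3: 37/10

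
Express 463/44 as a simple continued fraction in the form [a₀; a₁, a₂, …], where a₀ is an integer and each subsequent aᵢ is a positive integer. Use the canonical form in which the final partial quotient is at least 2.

[10; 1, 1, 10, 2]

⌊463/44⌋ = 10, remainder 23
⌊44/23⌋ = 1, remainder 21
⌊23/21⌋ = 1, remainder 2
⌊21/2⌋ = 10, remainder 1
⌊2/1⌋ = 2, remainder 0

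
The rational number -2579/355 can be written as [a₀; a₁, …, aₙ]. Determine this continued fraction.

[-8; 1, 2, 1, 3, 2, 10]

⌊-2579/355⌋ = -8, remainder 261
⌊355/261⌋ = 1, remainder 94
⌊261/94⌋ = 2, remainder 73
⌊94/73⌋ = 1, remainder 21
⌊73/21⌋ = 3, remainder 10
⌊21/10⌋ = 2, remainder 1
⌊10/1⌋ = 10, remainder 0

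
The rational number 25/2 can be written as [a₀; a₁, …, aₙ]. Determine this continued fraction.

[12; 2]

⌊25/2⌋ = 12, remainder 1
⌊2/1⌋ = 2, remainder 0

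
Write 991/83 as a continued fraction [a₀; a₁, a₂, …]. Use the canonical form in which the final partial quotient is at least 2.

991 = 11·83 + 78, so a_0 = 11
83 = 1·78 + 5, so a_1 = 1
78 = 15·5 + 3, so a_2 = 15
5 = 1·3 + 2, so a_3 = 1
3 = 1·2 + 1, so a_4 = 1
2 = 2·1 + 0, so a_5 = 2

[11; 1, 15, 1, 1, 2]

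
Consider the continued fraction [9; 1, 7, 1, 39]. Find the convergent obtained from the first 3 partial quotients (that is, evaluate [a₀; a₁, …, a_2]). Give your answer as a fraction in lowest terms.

Start with 7.
1 + 1/(7/1) = 1 + 1/7 = 8/7
9 + 1/(8/7) = 9 + 7/8 = 79/8

79/8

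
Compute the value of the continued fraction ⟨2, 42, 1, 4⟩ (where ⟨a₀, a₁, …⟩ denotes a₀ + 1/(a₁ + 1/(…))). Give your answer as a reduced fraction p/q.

433/214

Start with 4.
1 + 1/(4/1) = 1 + 1/4 = 5/4
42 + 1/(5/4) = 42 + 4/5 = 214/5
2 + 1/(214/5) = 2 + 5/214 = 433/214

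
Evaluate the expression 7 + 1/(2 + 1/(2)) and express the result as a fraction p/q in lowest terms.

37/5

a_0 = 7: 7/1
a_1 = 2: 15/2
a_2 = 2: 37/5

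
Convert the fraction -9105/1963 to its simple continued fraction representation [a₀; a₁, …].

Apply division with remainder until the remainder is 0:
⌊-9105/1963⌋ = -5, remainder 710
⌊1963/710⌋ = 2, remainder 543
⌊710/543⌋ = 1, remainder 167
⌊543/167⌋ = 3, remainder 42
⌊167/42⌋ = 3, remainder 41
⌊42/41⌋ = 1, remainder 1
⌊41/1⌋ = 41, remainder 0

[-5; 2, 1, 3, 3, 1, 41]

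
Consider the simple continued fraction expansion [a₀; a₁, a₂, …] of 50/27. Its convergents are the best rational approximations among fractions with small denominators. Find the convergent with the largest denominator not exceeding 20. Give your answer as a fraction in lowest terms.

13/7

List convergents until the denominator exceeds the bound:
a_0 = 1: 1/1  (≤ bound)
a_1 = 1: 2/1  (≤ bound)
a_2 = 5: 11/6  (≤ bound)
a_3 = 1: 13/7  (≤ bound)
a_4 = 3: 50/27  (> 20, stop)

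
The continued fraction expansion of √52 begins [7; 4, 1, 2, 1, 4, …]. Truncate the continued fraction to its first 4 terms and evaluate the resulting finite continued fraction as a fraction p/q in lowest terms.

101/14

Collapse the nested fraction from the inside out:
Start with 2.
1 + 1/(2/1) = 1 + 1/2 = 3/2
4 + 1/(3/2) = 4 + 2/3 = 14/3
7 + 1/(14/3) = 7 + 3/14 = 101/14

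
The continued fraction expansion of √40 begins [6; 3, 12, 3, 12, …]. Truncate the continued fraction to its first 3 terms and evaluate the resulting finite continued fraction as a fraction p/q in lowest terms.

234/37

Start with 12.
3 + 1/(12/1) = 3 + 1/12 = 37/12
6 + 1/(37/12) = 6 + 12/37 = 234/37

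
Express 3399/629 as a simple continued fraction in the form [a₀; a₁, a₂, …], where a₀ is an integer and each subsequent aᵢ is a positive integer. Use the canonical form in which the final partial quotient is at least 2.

⌊3399/629⌋ = 5, remainder 254
⌊629/254⌋ = 2, remainder 121
⌊254/121⌋ = 2, remainder 12
⌊121/12⌋ = 10, remainder 1
⌊12/1⌋ = 12, remainder 0

[5; 2, 2, 10, 12]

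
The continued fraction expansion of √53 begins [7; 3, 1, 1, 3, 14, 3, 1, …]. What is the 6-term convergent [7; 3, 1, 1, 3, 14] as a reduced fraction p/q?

2599/357

Start with 14.
3 + 1/(14/1) = 3 + 1/14 = 43/14
1 + 1/(43/14) = 1 + 14/43 = 57/43
1 + 1/(57/43) = 1 + 43/57 = 100/57
3 + 1/(100/57) = 3 + 57/100 = 357/100
7 + 1/(357/100) = 7 + 100/357 = 2599/357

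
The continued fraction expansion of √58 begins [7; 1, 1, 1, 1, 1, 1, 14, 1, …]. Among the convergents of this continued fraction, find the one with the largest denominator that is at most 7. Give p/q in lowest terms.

38/5

a_0 = 7: 7/1  (≤ bound)
a_1 = 1: 8/1  (≤ bound)
a_2 = 1: 15/2  (≤ bound)
a_3 = 1: 23/3  (≤ bound)
a_4 = 1: 38/5  (≤ bound)
a_5 = 1: 61/8  (> 7, stop)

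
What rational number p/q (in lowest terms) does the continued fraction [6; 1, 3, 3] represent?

a_0 = 6: 6/1
a_1 = 1: 7/1
a_2 = 3: 27/4
a_3 = 3: 88/13

88/13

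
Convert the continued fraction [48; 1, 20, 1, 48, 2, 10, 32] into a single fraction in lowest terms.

35881693/732960

Starting at the tail and folding back:
Start with 32.
10 + 1/(32/1) = 10 + 1/32 = 321/32
2 + 1/(321/32) = 2 + 32/321 = 674/321
48 + 1/(674/321) = 48 + 321/674 = 32673/674
1 + 1/(32673/674) = 1 + 674/32673 = 33347/32673
20 + 1/(33347/32673) = 20 + 32673/33347 = 699613/33347
1 + 1/(699613/33347) = 1 + 33347/699613 = 732960/699613
48 + 1/(732960/699613) = 48 + 699613/732960 = 35881693/732960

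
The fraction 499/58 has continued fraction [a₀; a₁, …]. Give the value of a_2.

1

499 ÷ 58 → quotient 8, remainder 35
58 ÷ 35 → quotient 1, remainder 23
35 ÷ 23 → quotient 1, remainder 12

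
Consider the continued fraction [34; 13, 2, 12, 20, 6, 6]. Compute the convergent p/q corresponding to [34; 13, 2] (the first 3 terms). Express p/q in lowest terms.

920/27

Build up convergents one term at a time:
a_0 = 34: 34/1
a_1 = 13: 443/13
a_2 = 2: 920/27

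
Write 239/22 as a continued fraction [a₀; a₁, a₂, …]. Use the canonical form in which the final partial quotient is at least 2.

[10; 1, 6, 3]

239 ÷ 22 → quotient 10, remainder 19
22 ÷ 19 → quotient 1, remainder 3
19 ÷ 3 → quotient 6, remainder 1
3 ÷ 1 → quotient 3, remainder 0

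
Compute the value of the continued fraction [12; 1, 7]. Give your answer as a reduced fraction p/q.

103/8

a_0 = 12: 12/1
a_1 = 1: 13/1
a_2 = 7: 103/8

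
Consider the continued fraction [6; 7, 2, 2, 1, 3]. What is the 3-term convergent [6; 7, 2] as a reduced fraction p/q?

Start with 2.
7 + 1/(2/1) = 7 + 1/2 = 15/2
6 + 1/(15/2) = 6 + 2/15 = 92/15

92/15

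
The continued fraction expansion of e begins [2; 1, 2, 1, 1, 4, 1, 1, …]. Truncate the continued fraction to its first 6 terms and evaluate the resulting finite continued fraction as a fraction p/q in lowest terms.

87/32

a_0 = 2: 2/1
a_1 = 1: 3/1
a_2 = 2: 8/3
a_3 = 1: 11/4
a_4 = 1: 19/7
a_5 = 4: 87/32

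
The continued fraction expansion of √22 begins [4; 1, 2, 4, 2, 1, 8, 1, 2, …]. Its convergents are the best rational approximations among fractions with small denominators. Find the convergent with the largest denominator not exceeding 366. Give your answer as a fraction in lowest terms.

1712/365

List convergents until the denominator exceeds the bound:
a_0 = 4: 4/1  (≤ bound)
a_1 = 1: 5/1  (≤ bound)
a_2 = 2: 14/3  (≤ bound)
a_3 = 4: 61/13  (≤ bound)
a_4 = 2: 136/29  (≤ bound)
a_5 = 1: 197/42  (≤ bound)
a_6 = 8: 1712/365  (≤ bound)
a_7 = 1: 1909/407  (> 366, stop)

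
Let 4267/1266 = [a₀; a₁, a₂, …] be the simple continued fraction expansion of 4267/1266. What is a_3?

4267 = 3·1266 + 469, so a_0 = 3
1266 = 2·469 + 328, so a_1 = 2
469 = 1·328 + 141, so a_2 = 1
328 = 2·141 + 46, so a_3 = 2

2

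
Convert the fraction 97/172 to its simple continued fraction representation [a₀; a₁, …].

[0; 1, 1, 3, 2, 2, 4]

Apply division with remainder until the remainder is 0:
⌊97/172⌋ = 0, remainder 97
⌊172/97⌋ = 1, remainder 75
⌊97/75⌋ = 1, remainder 22
⌊75/22⌋ = 3, remainder 9
⌊22/9⌋ = 2, remainder 4
⌊9/4⌋ = 2, remainder 1
⌊4/1⌋ = 4, remainder 0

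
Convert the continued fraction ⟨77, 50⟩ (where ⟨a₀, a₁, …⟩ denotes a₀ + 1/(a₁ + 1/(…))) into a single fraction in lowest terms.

3851/50

Starting at the tail and folding back:
Start with 50.
77 + 1/(50/1) = 77 + 1/50 = 3851/50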